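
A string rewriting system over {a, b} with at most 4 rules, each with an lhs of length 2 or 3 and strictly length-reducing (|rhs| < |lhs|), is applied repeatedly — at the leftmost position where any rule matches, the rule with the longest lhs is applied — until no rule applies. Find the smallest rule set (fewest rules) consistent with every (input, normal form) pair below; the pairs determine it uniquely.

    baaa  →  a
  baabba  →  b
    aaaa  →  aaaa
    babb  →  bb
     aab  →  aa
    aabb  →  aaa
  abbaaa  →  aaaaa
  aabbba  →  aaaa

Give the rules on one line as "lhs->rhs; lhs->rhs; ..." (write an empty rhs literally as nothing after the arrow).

ab->a; abb->aa; ba->; baa->

  | baaa => a
  | baabba => bba => b
  | aaaa
  | babb => bb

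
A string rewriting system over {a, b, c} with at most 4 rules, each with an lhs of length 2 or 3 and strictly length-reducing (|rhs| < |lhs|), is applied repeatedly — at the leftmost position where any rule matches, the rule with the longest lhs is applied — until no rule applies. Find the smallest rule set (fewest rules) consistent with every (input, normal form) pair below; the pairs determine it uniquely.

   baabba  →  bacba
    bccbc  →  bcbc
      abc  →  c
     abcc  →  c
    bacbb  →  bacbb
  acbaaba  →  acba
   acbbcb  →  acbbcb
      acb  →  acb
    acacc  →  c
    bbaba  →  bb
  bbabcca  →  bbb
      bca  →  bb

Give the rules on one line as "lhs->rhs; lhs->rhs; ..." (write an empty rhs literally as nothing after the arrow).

ab->c; aba->; ca->b; cc->c

  | baabba => bacba
  | bccbc => bcbc
  | abc => cc => c
  | abcc => ccc => cc => c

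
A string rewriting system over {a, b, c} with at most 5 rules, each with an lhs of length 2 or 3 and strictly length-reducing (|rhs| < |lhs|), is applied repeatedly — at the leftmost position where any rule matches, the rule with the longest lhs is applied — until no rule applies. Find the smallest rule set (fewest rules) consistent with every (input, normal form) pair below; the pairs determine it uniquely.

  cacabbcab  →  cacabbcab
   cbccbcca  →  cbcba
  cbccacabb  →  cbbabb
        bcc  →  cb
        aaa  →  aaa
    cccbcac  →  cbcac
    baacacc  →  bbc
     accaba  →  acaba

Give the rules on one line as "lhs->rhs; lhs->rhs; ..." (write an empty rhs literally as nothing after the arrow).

aac->; bac->bb; bcc->cb; cc->c

  | cacabbcab
  | cbccbcca => ccbbcca => cbbcca => cbcba
  | cbccacabb => ccbacabb => cbacabb => cbbabb
  | bcc => cb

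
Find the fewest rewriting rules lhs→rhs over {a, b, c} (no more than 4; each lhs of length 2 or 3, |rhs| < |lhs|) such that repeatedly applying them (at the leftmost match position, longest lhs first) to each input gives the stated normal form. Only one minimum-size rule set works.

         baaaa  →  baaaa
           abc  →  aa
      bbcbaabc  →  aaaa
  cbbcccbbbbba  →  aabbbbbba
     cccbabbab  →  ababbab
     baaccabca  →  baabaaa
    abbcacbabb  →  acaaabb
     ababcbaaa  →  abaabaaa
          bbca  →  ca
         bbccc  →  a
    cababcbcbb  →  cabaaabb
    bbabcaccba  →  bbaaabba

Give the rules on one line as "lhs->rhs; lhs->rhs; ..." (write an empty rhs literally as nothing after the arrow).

bbc->c; bc->a; cb->a; cc->b

  | baaaa
  | abc => aa
  | bbcbaabc => cbaabc => aaabc => aaaa
  | cbbcccbbbbba => abcccbbbbba => aaccbbbbba => aabbbbbba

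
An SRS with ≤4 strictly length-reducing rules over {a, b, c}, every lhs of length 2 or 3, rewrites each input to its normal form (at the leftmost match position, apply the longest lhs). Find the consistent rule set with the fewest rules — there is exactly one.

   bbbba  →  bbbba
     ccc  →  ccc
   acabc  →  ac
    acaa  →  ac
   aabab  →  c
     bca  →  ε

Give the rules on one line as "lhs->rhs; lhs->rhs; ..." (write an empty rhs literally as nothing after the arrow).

aa->; bab->c; bc->a

  | bbbba
  | ccc
  | acabc => acaa => ac
  | acaa => ac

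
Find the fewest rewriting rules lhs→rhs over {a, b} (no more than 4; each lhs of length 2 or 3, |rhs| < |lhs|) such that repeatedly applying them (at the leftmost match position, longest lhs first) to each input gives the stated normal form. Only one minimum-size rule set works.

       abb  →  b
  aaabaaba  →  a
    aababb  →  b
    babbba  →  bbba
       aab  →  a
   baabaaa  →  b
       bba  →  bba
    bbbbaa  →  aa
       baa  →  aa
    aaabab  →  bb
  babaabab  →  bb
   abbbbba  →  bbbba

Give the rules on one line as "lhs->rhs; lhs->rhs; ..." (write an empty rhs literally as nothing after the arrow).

  | abb => b
  | aaabaaba => bbaaba => baaba => aaba => a
  | aababb => abb => b
  | babbba => bbba

aaa->b; ab->; aba->; baa->aa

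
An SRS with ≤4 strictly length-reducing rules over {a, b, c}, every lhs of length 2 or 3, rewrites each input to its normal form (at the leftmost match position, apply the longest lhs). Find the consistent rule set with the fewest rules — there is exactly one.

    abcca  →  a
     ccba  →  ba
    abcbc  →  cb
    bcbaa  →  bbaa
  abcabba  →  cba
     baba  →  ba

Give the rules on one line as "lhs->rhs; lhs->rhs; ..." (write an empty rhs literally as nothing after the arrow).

  | abcca => cca => a
  | ccba => ba
  | abcbc => cbc => cb
  | bcbaa => bbaa

ab->; bc->b; cc->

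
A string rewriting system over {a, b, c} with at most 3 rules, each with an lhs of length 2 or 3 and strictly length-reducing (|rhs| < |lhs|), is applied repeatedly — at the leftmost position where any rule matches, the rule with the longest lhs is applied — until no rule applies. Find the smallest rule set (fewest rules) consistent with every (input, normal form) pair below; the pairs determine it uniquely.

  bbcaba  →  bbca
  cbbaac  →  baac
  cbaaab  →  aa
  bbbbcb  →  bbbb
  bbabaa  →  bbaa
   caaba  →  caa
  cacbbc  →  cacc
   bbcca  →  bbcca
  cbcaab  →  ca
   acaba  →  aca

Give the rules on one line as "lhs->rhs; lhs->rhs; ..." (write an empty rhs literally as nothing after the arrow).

ab->; acb->ac; cb->

  | bbcaba => bbca
  | cbbaac => baac
  | cbaaab => aaab => aa
  | bbbbcb => bbbb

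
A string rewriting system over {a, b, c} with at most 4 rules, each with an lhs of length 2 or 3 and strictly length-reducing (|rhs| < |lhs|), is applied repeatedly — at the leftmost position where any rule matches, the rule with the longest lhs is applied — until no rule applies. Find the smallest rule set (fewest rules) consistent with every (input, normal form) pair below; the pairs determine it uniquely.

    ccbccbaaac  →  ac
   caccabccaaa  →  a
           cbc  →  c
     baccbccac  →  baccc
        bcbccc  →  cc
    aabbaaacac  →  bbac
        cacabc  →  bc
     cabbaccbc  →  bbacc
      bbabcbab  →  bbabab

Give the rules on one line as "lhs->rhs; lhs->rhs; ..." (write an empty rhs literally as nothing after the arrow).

aa->; bcc->c; ca->; cb->

  | ccbccbaaac => cccbaaac => ccaaac => caac => ac
  | caccabccaaa => ccabccaaa => cbccaaa => ccaaa => caa => a
  | cbc => c
  | baccbccac => bacccac => baccc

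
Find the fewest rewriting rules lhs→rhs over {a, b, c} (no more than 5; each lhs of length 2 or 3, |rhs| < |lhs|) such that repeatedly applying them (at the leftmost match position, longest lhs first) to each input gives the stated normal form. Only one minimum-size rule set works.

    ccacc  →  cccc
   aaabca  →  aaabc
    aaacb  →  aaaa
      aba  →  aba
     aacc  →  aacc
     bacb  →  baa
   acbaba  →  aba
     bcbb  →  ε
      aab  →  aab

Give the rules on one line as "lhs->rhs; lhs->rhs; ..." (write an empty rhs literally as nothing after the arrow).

bab->; ca->c; cb->a; cba->

  | ccacc => cccc
  | aaabca => aaabc
  | aaacb => aaaa
  | aba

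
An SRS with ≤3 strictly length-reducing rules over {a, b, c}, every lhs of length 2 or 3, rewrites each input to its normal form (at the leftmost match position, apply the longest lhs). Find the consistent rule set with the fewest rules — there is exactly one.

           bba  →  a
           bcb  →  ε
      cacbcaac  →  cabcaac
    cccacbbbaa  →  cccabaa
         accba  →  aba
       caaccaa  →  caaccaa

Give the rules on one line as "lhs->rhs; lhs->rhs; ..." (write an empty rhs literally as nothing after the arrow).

  | bba => a
  | bcb => bb => ε
  | cacbcaac => cabcaac
  | cccacbbbaa => cccabbbaa => cccabaa

bb->; cb->b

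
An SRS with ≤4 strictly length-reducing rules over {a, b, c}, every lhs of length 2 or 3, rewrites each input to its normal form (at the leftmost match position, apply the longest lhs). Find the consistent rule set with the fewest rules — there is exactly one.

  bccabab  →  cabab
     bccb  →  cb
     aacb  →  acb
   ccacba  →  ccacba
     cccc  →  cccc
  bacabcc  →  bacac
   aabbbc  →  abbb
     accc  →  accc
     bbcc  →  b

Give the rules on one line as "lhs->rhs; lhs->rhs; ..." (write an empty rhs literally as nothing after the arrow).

  | bccabab => cabab
  | bccb => cb
  | aacb => acb
  | ccacba

aa->a; bc->b; bcc->c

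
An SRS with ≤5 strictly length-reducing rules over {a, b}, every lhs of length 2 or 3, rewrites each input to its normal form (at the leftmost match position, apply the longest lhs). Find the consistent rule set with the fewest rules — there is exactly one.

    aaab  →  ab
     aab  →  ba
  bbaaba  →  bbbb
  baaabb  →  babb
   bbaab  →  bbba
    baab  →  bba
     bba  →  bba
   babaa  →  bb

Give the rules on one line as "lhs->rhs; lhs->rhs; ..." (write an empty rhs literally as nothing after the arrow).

  | aaab => ab
  | aab => ba
  | bbaaba => bbbaa => bbbb
  | baaabb => babb

aa->b; aaa->a; aab->ba; aba->a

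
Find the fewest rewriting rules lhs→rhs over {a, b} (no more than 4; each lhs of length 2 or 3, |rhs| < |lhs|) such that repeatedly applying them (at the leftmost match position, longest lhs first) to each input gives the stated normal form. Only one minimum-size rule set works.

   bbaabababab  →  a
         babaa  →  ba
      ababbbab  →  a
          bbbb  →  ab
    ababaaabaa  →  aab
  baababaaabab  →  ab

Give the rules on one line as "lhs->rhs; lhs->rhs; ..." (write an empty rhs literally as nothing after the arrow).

  | bbaabababab => aaabababab => aabbabab => aababab => abbab => abab => bb => a
  | babaa => abaa => ba
  | ababbbab => bbbbab => abbab => abab => bb => a
  | bbbb => abb => ab

aba->b; abb->ab; bab->ab; bb->a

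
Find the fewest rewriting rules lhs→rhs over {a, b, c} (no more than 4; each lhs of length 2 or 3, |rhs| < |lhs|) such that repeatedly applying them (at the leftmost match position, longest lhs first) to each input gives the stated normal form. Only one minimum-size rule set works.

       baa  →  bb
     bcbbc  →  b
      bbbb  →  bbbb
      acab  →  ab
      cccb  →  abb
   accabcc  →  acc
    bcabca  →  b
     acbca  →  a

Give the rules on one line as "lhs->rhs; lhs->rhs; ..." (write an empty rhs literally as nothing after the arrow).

aa->b; bc->; ca->; ccc->ab

  | baa => bb
  | bcbbc => bbc => b
  | bbbb
  | acab => ab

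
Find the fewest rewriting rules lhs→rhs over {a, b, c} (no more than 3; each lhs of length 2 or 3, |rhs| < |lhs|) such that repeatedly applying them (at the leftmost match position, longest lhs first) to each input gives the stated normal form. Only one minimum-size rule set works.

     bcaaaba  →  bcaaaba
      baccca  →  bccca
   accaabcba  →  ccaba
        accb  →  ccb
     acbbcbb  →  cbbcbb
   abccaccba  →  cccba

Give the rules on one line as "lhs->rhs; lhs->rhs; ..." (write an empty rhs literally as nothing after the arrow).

  | bcaaaba
  | baccca => bccca
  | accaabcba => ccaabcba => ccaba
  | accb => ccb

abc->; ac->c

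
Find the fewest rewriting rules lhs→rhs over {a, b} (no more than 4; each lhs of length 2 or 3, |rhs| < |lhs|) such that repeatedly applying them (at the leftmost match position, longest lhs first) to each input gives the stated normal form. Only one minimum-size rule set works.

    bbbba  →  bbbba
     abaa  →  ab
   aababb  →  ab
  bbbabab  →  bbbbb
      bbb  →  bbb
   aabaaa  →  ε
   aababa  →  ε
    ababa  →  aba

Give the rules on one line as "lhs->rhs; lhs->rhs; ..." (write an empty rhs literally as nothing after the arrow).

  | bbbba
  | abaa => ab
  | aababb => aabb => ab
  | bbbabab => bbbbab => bbbbb

aa->; aab->a; abb->ab; bab->bb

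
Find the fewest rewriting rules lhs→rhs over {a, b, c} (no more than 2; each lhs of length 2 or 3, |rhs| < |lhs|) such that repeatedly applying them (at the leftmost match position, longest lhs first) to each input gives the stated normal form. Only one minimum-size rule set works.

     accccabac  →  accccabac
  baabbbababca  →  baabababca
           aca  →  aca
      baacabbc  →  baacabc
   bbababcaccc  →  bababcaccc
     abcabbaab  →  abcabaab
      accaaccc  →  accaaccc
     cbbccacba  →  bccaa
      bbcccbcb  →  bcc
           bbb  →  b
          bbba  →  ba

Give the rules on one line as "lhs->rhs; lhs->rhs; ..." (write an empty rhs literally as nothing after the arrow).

bb->b; cb->

  | accccabac
  | baabbbababca => baabbababca => baabababca
  | aca
  | baacabbc => baacabc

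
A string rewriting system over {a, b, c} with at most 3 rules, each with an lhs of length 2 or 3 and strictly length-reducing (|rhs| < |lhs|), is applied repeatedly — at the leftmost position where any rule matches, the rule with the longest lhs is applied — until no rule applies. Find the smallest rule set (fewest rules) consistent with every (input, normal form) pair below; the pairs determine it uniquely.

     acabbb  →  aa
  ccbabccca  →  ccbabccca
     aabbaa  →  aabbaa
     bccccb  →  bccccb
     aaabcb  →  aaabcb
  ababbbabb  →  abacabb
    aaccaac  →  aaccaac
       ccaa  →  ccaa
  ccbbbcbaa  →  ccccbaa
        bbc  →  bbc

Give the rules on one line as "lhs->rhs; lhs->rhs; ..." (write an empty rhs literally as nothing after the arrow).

  | acabbb => acac => aa
  | ccbabccca
  | aabbaa
  | bccccb

bbb->c; cac->a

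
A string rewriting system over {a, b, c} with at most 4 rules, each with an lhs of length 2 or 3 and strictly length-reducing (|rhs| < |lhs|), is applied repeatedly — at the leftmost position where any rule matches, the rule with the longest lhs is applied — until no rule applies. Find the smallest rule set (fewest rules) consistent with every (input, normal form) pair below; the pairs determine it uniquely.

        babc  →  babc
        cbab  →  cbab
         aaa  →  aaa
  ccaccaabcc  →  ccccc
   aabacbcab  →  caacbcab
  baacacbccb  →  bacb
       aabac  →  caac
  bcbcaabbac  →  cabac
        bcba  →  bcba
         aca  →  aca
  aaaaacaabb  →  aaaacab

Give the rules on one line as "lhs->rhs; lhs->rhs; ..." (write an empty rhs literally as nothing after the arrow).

  | babc
  | cbab
  | aaa
  | ccaccaabcc => cccaabcc => ccccacc => ccccc

aab->ca; acc->c; bcc->c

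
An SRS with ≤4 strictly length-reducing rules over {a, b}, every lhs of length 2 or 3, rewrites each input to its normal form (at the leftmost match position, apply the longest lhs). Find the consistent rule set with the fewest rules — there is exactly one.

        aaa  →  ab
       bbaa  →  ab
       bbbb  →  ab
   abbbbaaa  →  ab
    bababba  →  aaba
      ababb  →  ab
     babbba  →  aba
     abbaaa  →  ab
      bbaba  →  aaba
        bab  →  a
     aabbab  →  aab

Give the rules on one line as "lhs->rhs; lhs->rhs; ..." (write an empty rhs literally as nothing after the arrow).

aaa->ab; abb->ab; bab->bb; bb->a

  | aaa => ab
  | bbaa => aaa => ab
  | bbbb => abb => ab
  | abbbbaaa => abbbaaa => abbaaa => abaaa => abab => abb => ab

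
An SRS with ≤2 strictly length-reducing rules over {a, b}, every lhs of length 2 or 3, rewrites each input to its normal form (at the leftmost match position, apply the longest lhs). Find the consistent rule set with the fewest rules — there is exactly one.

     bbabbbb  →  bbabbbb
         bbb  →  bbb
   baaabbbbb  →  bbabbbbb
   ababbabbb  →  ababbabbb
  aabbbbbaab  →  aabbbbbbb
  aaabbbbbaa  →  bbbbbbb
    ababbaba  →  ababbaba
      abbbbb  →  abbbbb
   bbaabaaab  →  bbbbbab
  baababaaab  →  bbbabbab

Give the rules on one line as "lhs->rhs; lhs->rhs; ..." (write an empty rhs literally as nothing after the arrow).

aaa->b; baa->bb

  | bbabbbb
  | bbb
  | baaabbbbb => bbabbbbb
  | ababbabbb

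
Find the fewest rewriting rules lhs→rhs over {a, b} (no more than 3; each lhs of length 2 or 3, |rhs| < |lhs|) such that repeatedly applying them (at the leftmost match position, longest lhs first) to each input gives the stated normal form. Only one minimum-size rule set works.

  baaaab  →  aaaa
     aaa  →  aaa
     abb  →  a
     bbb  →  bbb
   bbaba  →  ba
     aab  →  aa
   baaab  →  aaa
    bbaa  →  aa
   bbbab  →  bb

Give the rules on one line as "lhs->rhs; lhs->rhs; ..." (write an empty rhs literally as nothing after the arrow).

ab->a; baa->aa; bab->

  | baaaab => aaaab => aaaa
  | aaa
  | abb => ab => a
  | bbb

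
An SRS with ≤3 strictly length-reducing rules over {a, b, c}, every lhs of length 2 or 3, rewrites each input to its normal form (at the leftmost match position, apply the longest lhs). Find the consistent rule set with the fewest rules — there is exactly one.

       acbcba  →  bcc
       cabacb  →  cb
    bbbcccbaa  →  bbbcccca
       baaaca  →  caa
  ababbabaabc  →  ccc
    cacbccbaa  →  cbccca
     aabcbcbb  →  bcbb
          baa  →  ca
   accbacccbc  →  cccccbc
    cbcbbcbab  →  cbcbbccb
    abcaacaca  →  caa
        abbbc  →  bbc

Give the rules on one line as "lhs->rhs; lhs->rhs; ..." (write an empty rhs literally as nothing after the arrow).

  | acbcba => bcba => bcc
  | cabacb => cacb => cb
  | bbbcccbaa => bbbcccca
  | baaaca => caaca => caa

ab->; ac->; ba->c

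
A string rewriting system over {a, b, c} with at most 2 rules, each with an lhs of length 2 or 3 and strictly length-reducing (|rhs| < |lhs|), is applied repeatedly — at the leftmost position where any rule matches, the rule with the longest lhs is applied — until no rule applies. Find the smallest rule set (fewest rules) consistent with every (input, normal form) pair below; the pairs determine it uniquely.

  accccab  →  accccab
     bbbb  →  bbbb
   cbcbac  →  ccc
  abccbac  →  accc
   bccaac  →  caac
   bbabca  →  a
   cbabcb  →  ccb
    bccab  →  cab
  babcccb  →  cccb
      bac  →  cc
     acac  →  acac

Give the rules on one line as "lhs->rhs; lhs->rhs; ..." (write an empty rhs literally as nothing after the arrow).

  | accccab
  | bbbb
  | cbcbac => cbac => ccc
  | abccbac => acbac => accc

ba->c; bc->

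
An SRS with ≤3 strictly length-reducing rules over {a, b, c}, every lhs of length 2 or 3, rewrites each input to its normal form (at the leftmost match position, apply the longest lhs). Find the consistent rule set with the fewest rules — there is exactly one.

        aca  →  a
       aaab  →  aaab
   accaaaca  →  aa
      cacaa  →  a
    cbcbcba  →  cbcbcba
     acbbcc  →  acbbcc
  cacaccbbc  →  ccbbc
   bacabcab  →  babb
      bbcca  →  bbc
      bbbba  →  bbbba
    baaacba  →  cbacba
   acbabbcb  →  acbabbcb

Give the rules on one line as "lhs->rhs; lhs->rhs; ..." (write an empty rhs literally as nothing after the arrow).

baa->cb; ca->

  | aca => a
  | aaab
  | accaaaca => acaaca => aaca => aa
  | cacaa => caa => a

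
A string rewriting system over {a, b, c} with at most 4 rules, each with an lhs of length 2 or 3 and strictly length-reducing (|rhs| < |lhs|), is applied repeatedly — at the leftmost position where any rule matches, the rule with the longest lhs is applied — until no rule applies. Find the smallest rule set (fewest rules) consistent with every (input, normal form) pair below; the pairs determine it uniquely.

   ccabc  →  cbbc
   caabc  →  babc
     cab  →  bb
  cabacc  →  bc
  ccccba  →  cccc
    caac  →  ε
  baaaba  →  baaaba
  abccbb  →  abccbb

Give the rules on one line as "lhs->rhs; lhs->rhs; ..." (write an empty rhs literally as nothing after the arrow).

  | ccabc => cbbc
  | caabc => babc
  | cab => bb
  | cabacc => bbacc => bc

bac->; ca->b; cba->c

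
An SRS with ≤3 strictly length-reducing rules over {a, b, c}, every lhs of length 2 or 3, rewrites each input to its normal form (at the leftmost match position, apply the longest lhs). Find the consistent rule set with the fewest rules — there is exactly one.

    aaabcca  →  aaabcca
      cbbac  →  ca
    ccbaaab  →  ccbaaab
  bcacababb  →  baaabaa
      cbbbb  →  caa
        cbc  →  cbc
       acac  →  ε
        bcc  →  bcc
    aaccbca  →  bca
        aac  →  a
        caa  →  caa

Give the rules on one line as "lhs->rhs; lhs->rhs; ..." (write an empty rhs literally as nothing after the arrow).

ac->; bb->a; cac->aa

  | aaabcca
  | cbbac => caac => ca
  | ccbaaab
  | bcacababb => baaababb => baaabaa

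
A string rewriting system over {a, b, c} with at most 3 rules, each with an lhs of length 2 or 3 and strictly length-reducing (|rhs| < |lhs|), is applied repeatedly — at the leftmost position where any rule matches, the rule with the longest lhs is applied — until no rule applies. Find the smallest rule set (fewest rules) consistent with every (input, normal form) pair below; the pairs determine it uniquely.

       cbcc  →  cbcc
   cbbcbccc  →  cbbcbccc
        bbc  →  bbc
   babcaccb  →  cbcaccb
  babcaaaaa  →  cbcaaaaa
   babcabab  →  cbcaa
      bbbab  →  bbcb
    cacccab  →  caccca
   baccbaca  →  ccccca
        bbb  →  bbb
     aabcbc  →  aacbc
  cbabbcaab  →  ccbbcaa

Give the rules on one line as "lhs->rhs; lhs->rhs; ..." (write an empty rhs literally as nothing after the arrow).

  | cbcc
  | cbbcbccc
  | bbc
  | babcaccb => cbcaccb

ab->a; ba->c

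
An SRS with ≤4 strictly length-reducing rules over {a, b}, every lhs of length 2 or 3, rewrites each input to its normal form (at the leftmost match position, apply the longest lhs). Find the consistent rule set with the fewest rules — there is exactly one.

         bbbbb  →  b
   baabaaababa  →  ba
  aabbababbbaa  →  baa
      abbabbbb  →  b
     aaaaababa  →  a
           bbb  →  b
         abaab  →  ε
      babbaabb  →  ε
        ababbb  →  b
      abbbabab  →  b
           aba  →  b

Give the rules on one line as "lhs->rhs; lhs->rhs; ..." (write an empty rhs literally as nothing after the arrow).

  | bbbbb => bbbb => bbb => bb => b
  | baabaaababa => babaababa => abaababa => bababa => ababa => bba => ba
  | aabbababbbaa => abababbbaa => bbabbbaa => babbbaa => abbbaa => bbaa => baa
  | abbabbbb => babbbb => abbbb => bbb => bb => b

ab->; aba->b; bab->ab; bb->b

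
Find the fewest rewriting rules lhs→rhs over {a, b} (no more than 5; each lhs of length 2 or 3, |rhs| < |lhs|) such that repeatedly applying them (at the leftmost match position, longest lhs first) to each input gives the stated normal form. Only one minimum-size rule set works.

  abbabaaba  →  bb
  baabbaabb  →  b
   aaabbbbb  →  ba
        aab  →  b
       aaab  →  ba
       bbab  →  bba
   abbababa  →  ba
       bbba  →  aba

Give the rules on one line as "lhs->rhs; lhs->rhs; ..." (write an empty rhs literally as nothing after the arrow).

  | abbabaaba => abbaaaba => abbbaba => aababa => baba => baa => bb
  | baabbaabb => bbbaabb => abaabb => abbb => aab => b
  | aaabbbbb => babbbbb => babbbb => babbb => babb => bab => ba
  | aab => b

aa->b; aab->b; bab->ba; bbb->ab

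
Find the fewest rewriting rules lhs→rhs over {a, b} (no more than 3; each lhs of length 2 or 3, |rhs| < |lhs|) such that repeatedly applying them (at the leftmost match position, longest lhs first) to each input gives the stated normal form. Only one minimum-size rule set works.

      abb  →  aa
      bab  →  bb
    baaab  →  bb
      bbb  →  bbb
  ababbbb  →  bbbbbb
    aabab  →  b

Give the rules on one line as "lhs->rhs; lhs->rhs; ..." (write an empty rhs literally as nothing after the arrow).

  | abb => aa
  | bab => bb
  | baaab => baab => bab => bb
  | bbb

ab->b; aba->bb; abb->aa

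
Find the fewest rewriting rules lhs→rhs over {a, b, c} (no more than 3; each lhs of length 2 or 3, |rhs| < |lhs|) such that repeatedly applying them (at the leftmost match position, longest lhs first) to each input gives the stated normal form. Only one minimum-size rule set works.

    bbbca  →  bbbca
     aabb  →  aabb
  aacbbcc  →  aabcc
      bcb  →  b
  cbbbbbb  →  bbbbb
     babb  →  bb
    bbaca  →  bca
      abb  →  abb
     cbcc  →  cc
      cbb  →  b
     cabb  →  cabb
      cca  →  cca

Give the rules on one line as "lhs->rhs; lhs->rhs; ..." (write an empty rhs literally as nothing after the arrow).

ba->; cb->

  | bbbca
  | aabb
  | aacbbcc => aabcc
  | bcb => b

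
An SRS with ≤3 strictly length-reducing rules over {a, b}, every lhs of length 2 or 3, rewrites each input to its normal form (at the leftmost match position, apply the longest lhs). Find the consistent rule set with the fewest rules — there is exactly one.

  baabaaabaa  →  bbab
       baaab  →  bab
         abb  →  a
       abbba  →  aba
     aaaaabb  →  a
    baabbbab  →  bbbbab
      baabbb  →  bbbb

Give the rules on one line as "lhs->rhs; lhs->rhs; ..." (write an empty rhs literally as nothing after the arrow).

aa->; abb->a

  | baabaaabaa => bbaaabaa => bbabaa => bbab
  | baaab => bab
  | abb => a
  | abbba => aba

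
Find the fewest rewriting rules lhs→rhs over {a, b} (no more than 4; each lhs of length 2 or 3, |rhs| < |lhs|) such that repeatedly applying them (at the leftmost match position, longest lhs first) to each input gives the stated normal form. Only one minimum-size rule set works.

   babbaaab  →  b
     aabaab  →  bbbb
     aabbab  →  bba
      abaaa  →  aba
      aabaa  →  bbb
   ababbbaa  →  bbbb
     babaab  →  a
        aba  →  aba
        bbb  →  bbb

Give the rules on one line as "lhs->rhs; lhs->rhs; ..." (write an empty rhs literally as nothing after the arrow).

aa->b; abb->ab; bab->a

  | babbaaab => abaaab => abbab => abab => aa => b
  | aabaab => bbaab => bbbb
  | aabbab => bbbab => bba
  | abaaa => abba => aba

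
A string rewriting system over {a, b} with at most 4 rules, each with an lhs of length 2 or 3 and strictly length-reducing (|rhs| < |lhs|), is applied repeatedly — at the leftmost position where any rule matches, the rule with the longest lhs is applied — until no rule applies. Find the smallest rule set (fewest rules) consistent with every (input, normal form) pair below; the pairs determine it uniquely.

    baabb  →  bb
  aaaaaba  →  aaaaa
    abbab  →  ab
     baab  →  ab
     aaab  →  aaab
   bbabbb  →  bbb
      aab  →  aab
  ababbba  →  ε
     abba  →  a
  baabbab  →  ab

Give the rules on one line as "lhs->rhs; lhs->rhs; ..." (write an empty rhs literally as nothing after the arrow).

  | baabb => abb => bb
  | aaaaaba => aaaaa
  | abbab => bbab => ab
  | baab => ab

abb->bb; ba->; bba->a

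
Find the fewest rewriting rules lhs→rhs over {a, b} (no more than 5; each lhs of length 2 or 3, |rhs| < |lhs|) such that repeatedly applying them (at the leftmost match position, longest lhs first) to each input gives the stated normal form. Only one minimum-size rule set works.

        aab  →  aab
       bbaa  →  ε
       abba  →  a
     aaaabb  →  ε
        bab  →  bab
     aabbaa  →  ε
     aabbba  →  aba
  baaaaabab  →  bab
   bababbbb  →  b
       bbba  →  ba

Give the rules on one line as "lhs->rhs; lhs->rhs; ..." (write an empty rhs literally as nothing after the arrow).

aaa->; abb->; baa->; bb->b

  | aab
  | bbaa => baa => ε
  | abba => a
  | aaaabb => abb => ε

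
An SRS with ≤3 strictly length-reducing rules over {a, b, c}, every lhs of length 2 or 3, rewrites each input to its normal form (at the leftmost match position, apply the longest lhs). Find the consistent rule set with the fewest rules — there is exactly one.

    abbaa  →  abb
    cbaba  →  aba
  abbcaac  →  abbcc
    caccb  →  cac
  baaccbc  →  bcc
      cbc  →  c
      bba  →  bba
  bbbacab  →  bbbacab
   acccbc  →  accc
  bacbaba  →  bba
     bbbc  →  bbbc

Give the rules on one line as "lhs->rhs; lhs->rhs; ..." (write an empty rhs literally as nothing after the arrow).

  | abbaa => abb
  | cbaba => aba
  | abbcaac => abbcc
  | caccb => cac

aa->; cb->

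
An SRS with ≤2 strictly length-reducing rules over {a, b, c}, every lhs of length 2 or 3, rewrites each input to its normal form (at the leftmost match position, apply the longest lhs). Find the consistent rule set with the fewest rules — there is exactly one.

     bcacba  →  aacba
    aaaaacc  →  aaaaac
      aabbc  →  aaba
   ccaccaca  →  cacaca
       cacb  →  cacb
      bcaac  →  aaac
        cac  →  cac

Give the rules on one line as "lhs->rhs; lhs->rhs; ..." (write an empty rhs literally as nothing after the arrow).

bc->a; cc->c

  | bcacba => aacba
  | aaaaacc => aaaaac
  | aabbc => aaba
  | ccaccaca => caccaca => cacaca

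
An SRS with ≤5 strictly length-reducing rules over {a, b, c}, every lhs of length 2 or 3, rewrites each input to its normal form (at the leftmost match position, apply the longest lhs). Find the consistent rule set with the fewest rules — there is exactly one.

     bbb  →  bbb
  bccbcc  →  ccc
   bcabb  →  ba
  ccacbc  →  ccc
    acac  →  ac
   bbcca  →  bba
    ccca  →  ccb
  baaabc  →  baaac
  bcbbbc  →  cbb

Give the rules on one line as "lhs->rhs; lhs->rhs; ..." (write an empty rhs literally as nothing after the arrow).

ab->a; bc->b; bcb->c; ca->b

  | bbb
  | bccbcc => bcbcc => ccc
  | bcabb => babb => bab => ba
  | ccacbc => cbcbc => ccc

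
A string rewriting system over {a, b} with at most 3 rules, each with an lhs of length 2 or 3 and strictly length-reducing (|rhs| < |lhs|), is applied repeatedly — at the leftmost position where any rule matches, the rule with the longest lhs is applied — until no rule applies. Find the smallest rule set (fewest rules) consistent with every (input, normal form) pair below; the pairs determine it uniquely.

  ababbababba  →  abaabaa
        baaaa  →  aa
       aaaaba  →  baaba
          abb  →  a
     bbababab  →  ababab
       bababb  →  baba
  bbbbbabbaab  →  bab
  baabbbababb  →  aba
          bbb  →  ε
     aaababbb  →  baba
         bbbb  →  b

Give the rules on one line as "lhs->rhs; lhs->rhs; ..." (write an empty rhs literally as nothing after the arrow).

aaa->ba; bb->; bbb->

  | ababbababba => abaababba => abaabaa
  | baaaa => bbaa => aa
  | aaaaba => baaba
  | abb => a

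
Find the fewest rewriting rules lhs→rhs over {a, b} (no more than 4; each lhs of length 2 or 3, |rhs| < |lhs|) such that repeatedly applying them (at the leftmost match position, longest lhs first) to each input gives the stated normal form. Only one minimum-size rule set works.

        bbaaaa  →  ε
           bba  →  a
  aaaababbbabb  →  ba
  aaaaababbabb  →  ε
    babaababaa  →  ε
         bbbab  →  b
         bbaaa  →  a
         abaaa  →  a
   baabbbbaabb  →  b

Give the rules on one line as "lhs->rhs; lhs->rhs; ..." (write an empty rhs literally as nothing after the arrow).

  | bbaaaa => aaaa => aa => ε
  | bba => a
  | aaaababbbabb => aababbbabb => babbbabb => bababb => babb => ba
  | aaaaababbabb => aaababbabb => ababbabb => abbabb => aabb => bb => ε

aa->; ab->; abb->a; bb->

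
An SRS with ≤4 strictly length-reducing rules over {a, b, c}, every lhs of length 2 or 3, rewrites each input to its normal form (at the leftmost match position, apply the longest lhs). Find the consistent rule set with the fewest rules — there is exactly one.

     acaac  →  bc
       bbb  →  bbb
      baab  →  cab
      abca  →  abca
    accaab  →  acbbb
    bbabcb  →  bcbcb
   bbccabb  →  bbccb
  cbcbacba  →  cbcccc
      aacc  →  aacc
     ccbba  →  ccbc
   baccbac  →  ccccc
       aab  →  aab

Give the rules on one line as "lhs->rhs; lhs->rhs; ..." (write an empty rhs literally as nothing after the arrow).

  | acaac => abbc => bc
  | bbb
  | baab => cab
  | abca

abb->b; ba->c; caa->bb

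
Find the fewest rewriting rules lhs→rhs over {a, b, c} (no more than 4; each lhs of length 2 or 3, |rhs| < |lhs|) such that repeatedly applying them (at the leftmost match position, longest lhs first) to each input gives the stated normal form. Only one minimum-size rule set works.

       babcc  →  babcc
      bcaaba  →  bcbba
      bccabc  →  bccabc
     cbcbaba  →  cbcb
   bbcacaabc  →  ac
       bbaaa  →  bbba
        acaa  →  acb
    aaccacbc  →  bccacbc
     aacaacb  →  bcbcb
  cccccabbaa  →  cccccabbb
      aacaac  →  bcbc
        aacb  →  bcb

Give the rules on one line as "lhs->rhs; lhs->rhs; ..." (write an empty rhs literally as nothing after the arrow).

aa->b; aba->; bbc->

  | babcc
  | bcaaba => bcbba
  | bccabc
  | cbcbaba => cbcb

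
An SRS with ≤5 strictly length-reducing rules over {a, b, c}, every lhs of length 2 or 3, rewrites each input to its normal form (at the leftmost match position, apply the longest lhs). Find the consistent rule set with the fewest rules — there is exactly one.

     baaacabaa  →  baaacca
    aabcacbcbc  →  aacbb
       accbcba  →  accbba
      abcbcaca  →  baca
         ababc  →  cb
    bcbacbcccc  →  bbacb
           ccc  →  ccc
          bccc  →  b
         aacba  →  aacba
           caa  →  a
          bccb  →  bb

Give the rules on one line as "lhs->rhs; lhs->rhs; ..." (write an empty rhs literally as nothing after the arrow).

aba->c; abc->; bc->b; caa->a

  | baaacabaa => baaacca
  | aabcacbcbc => aacbcbc => aacbbc => aacbb
  | accbcba => accbba
  | abcbcaca => bcaca => baca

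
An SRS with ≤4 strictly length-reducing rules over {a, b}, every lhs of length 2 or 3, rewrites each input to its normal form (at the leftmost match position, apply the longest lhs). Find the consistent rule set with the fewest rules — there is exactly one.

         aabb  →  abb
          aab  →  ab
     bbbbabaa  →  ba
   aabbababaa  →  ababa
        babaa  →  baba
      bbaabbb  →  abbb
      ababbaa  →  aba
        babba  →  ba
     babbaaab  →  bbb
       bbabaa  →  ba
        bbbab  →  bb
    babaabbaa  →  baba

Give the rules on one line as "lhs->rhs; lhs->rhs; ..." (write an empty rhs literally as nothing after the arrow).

aa->a; aaa->b; bba->

  | aabb => abb
  | aab => ab
  | bbbbabaa => bbbaa => ba
  | aabbababaa => abbababaa => ababaa => ababa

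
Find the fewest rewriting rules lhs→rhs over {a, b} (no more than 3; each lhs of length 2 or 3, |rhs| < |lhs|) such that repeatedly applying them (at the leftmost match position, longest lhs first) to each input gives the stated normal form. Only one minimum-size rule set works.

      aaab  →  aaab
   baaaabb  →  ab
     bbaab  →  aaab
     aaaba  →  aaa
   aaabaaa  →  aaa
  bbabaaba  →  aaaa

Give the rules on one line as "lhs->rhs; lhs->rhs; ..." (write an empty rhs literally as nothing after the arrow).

  | aaab
  | baaaabb => baabb => bbb => ab
  | bbaab => aaab
  | aaaba => aaa

ba->; baa->b; bb->a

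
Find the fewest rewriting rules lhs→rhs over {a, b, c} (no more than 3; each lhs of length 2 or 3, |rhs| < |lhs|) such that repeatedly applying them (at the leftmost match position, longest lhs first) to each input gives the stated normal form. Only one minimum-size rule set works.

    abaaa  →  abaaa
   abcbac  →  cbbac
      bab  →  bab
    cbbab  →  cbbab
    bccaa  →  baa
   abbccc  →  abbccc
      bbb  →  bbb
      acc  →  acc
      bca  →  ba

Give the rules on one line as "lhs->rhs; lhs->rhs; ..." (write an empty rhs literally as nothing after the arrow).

abc->cb; ca->a

  | abaaa
  | abcbac => cbbac
  | bab
  | cbbab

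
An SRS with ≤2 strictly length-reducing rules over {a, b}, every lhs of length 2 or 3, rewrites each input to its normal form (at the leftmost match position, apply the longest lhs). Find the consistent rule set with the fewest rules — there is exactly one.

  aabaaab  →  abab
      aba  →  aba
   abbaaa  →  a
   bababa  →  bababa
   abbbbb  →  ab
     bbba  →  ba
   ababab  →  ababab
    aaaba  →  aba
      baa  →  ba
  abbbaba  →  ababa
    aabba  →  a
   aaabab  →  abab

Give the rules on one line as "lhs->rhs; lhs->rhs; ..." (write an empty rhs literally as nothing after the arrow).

  | aabaaab => abaaab => abaab => abab
  | aba
  | abbaaa => aaaa => aaa => aa => a
  | bababa

aa->a; bb->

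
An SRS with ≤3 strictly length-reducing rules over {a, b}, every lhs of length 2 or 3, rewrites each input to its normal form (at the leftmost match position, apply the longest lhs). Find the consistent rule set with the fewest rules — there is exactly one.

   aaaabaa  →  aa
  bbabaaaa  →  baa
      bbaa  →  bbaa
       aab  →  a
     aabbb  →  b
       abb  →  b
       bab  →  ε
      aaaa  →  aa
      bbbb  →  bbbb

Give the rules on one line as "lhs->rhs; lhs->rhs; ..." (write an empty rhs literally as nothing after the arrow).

  | aaaabaa => aaabaa => aabaa => aaa => aa
  | bbabaaaa => baaaa => baaa => baa
  | bbaa
  | aab => a

aaa->aa; ab->; bab->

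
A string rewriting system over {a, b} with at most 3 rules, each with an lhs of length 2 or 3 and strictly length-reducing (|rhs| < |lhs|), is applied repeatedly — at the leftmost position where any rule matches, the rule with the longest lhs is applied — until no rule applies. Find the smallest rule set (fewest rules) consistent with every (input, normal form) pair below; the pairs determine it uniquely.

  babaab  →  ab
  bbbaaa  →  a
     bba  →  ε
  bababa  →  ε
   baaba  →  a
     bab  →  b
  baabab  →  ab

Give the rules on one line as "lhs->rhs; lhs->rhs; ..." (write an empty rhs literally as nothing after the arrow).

  | babaab => baab => ab
  | bbbaaa => baa => a
  | bba => ε
  | bababa => baba => ba => ε

ba->; bba->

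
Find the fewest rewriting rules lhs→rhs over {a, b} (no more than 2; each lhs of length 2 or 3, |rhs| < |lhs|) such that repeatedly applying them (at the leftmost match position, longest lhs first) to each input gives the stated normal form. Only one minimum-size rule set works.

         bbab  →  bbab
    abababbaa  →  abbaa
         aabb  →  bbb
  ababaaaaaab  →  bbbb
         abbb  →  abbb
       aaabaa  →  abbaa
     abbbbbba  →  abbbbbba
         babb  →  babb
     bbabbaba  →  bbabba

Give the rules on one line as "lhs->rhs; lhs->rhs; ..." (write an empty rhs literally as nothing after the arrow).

aab->bb; aba->a

  | bbab
  | abababbaa => ababbaa => abbaa
  | aabb => bbb
  | ababaaaaaab => abaaaaaab => aaaaaab => aaaabb => aabbb => bbbb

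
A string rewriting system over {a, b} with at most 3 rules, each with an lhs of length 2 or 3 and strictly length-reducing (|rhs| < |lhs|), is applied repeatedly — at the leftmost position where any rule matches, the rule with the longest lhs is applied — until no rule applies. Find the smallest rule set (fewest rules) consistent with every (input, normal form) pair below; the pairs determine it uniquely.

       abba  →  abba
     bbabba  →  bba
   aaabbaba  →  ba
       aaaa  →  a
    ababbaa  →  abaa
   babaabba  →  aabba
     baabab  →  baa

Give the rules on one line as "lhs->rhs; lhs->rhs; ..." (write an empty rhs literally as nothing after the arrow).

  | abba
  | bbabba => bba
  | aaabbaba => bbaba => ba
  | aaaa => a

aaa->; bab->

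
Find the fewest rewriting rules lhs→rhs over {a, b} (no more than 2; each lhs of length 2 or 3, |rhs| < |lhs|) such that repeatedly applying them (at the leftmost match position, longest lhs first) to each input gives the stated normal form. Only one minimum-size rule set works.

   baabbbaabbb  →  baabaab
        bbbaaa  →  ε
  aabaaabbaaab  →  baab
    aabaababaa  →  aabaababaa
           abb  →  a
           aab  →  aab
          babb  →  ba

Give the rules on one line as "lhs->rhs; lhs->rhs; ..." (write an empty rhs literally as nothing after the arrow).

aaa->b; bb->

  | baabbbaabbb => baabaabbb => baabaab
  | bbbaaa => baaa => bb => ε
  | aabaaabbaaab => aabbbbaaab => aabbaaab => aaaaab => baab
  | aabaababaa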